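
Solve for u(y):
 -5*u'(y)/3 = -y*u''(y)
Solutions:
 u(y) = C1 + C2*y^(8/3)


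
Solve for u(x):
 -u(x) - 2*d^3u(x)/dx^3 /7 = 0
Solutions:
 u(x) = C3*exp(-2^(2/3)*7^(1/3)*x/2) + (C1*sin(2^(2/3)*sqrt(3)*7^(1/3)*x/4) + C2*cos(2^(2/3)*sqrt(3)*7^(1/3)*x/4))*exp(2^(2/3)*7^(1/3)*x/4)


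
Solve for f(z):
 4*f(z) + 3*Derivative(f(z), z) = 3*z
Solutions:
 f(z) = C1*exp(-4*z/3) + 3*z/4 - 9/16


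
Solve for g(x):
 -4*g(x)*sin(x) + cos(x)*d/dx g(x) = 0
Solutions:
 g(x) = C1/cos(x)^4


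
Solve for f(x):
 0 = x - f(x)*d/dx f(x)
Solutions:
 f(x) = -sqrt(C1 + x^2)
 f(x) = sqrt(C1 + x^2)


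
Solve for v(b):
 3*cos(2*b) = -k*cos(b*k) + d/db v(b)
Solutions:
 v(b) = C1 + 3*sin(2*b)/2 + sin(b*k)


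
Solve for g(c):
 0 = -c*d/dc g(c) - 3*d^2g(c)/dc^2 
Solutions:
 g(c) = C1 + C2*erf(sqrt(6)*c/6)


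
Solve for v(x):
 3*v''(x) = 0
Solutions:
 v(x) = C1 + C2*x


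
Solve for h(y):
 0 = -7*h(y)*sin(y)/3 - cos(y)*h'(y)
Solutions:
 h(y) = C1*cos(y)^(7/3)


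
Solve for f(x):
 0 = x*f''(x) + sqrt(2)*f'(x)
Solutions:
 f(x) = C1 + C2*x^(1 - sqrt(2))


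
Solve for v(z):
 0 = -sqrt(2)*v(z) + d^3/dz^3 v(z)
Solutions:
 v(z) = C3*exp(2^(1/6)*z) + (C1*sin(2^(1/6)*sqrt(3)*z/2) + C2*cos(2^(1/6)*sqrt(3)*z/2))*exp(-2^(1/6)*z/2)


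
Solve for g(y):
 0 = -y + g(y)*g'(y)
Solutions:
 g(y) = -sqrt(C1 + y^2)
 g(y) = sqrt(C1 + y^2)


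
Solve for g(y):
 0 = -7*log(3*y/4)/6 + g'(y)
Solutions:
 g(y) = C1 + 7*y*log(y)/6 - 7*y*log(2)/3 - 7*y/6 + 7*y*log(3)/6


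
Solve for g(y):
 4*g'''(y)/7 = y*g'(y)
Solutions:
 g(y) = C1 + Integral(C2*airyai(14^(1/3)*y/2) + C3*airybi(14^(1/3)*y/2), y)


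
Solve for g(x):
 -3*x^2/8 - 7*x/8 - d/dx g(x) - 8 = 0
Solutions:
 g(x) = C1 - x^3/8 - 7*x^2/16 - 8*x


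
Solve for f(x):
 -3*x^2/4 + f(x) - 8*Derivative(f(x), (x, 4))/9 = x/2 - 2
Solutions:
 f(x) = C1*exp(-2^(1/4)*sqrt(3)*x/2) + C2*exp(2^(1/4)*sqrt(3)*x/2) + C3*sin(2^(1/4)*sqrt(3)*x/2) + C4*cos(2^(1/4)*sqrt(3)*x/2) + 3*x^2/4 + x/2 - 2


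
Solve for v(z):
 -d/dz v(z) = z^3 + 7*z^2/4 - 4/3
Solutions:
 v(z) = C1 - z^4/4 - 7*z^3/12 + 4*z/3


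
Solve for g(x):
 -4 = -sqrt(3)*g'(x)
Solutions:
 g(x) = C1 + 4*sqrt(3)*x/3


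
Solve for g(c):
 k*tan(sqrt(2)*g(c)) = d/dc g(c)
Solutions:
 g(c) = sqrt(2)*(pi - asin(C1*exp(sqrt(2)*c*k)))/2
 g(c) = sqrt(2)*asin(C1*exp(sqrt(2)*c*k))/2


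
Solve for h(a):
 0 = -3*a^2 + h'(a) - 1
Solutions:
 h(a) = C1 + a^3 + a


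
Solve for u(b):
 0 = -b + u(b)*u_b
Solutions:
 u(b) = -sqrt(C1 + b^2)
 u(b) = sqrt(C1 + b^2)


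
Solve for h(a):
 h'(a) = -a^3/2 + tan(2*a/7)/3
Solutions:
 h(a) = C1 - a^4/8 - 7*log(cos(2*a/7))/6


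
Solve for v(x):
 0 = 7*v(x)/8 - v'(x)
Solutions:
 v(x) = C1*exp(7*x/8)


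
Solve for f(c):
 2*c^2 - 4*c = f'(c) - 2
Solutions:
 f(c) = C1 + 2*c^3/3 - 2*c^2 + 2*c


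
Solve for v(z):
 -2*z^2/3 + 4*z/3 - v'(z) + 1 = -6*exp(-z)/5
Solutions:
 v(z) = C1 - 2*z^3/9 + 2*z^2/3 + z - 6*exp(-z)/5


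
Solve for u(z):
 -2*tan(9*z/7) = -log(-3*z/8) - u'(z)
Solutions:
 u(z) = C1 - z*log(-z) - z*log(3) + z + 3*z*log(2) - 14*log(cos(9*z/7))/9


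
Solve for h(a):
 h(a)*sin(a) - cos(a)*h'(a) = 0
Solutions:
 h(a) = C1/cos(a)


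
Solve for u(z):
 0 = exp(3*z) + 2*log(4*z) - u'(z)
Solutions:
 u(z) = C1 + 2*z*log(z) + 2*z*(-1 + 2*log(2)) + exp(3*z)/3


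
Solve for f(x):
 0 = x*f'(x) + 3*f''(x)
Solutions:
 f(x) = C1 + C2*erf(sqrt(6)*x/6)


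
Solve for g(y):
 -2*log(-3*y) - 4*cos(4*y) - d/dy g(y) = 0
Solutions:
 g(y) = C1 - 2*y*log(-y) - 2*y*log(3) + 2*y - sin(4*y)


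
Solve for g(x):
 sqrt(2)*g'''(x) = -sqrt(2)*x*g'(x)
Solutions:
 g(x) = C1 + Integral(C2*airyai(-x) + C3*airybi(-x), x)


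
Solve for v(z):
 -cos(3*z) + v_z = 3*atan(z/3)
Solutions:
 v(z) = C1 + 3*z*atan(z/3) - 9*log(z^2 + 9)/2 + sin(3*z)/3


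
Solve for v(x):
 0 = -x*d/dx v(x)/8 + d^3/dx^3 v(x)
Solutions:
 v(x) = C1 + Integral(C2*airyai(x/2) + C3*airybi(x/2), x)


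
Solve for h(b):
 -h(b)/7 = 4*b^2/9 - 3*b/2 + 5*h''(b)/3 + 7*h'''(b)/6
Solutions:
 h(b) = C1*exp(b*(-20 + 100/(9*sqrt(17969) + 1567)^(1/3) + (9*sqrt(17969) + 1567)^(1/3))/42)*sin(sqrt(3)*b*(-(9*sqrt(17969) + 1567)^(1/3) + 100/(9*sqrt(17969) + 1567)^(1/3))/42) + C2*exp(b*(-20 + 100/(9*sqrt(17969) + 1567)^(1/3) + (9*sqrt(17969) + 1567)^(1/3))/42)*cos(sqrt(3)*b*(-(9*sqrt(17969) + 1567)^(1/3) + 100/(9*sqrt(17969) + 1567)^(1/3))/42) + C3*exp(-b*(100/(9*sqrt(17969) + 1567)^(1/3) + 10 + (9*sqrt(17969) + 1567)^(1/3))/21) - 28*b^2/9 + 21*b/2 + 1960/27


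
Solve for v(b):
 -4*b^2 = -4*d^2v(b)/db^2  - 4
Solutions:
 v(b) = C1 + C2*b + b^4/12 - b^2/2


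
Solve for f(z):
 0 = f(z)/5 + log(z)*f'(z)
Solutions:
 f(z) = C1*exp(-li(z)/5)


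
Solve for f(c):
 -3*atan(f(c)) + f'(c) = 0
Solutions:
 Integral(1/atan(_y), (_y, f(c))) = C1 + 3*c


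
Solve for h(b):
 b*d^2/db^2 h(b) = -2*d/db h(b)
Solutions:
 h(b) = C1 + C2/b


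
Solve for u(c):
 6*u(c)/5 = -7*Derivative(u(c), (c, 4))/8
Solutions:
 u(c) = (C1*sin(sqrt(2)*3^(1/4)*35^(3/4)*c/35) + C2*cos(sqrt(2)*3^(1/4)*35^(3/4)*c/35))*exp(-sqrt(2)*3^(1/4)*35^(3/4)*c/35) + (C3*sin(sqrt(2)*3^(1/4)*35^(3/4)*c/35) + C4*cos(sqrt(2)*3^(1/4)*35^(3/4)*c/35))*exp(sqrt(2)*3^(1/4)*35^(3/4)*c/35)


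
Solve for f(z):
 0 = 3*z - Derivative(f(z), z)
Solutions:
 f(z) = C1 + 3*z^2/2


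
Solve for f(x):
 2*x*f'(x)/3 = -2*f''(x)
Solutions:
 f(x) = C1 + C2*erf(sqrt(6)*x/6)


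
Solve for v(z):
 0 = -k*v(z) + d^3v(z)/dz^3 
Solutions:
 v(z) = C1*exp(k^(1/3)*z) + C2*exp(k^(1/3)*z*(-1 + sqrt(3)*I)/2) + C3*exp(-k^(1/3)*z*(1 + sqrt(3)*I)/2)


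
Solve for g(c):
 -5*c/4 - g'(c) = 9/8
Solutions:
 g(c) = C1 - 5*c^2/8 - 9*c/8


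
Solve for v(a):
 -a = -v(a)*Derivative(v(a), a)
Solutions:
 v(a) = -sqrt(C1 + a^2)
 v(a) = sqrt(C1 + a^2)


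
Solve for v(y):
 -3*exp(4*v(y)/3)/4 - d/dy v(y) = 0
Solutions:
 v(y) = 3*log(-(1/(C1 + 3*y))^(1/4)) + 3*log(3)/4
 v(y) = 3*log(1/(C1 + 3*y))/4 + 3*log(3)/4
 v(y) = 3*log(-I*(1/(C1 + 3*y))^(1/4)) + 3*log(3)/4
 v(y) = 3*log(I*(1/(C1 + 3*y))^(1/4)) + 3*log(3)/4


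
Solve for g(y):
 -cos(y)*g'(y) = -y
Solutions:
 g(y) = C1 + Integral(y/cos(y), y)


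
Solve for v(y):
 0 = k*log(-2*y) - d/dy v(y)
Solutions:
 v(y) = C1 + k*y*log(-y) + k*y*(-1 + log(2))


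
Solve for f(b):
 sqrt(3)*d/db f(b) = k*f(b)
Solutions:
 f(b) = C1*exp(sqrt(3)*b*k/3)


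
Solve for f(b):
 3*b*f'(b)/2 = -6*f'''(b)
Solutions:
 f(b) = C1 + Integral(C2*airyai(-2^(1/3)*b/2) + C3*airybi(-2^(1/3)*b/2), b)


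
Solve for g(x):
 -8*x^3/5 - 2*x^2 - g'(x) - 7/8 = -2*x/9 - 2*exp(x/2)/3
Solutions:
 g(x) = C1 - 2*x^4/5 - 2*x^3/3 + x^2/9 - 7*x/8 + 4*exp(x/2)/3


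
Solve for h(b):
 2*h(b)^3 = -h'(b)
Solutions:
 h(b) = -sqrt(2)*sqrt(-1/(C1 - 2*b))/2
 h(b) = sqrt(2)*sqrt(-1/(C1 - 2*b))/2


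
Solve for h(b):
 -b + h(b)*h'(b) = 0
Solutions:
 h(b) = -sqrt(C1 + b^2)
 h(b) = sqrt(C1 + b^2)


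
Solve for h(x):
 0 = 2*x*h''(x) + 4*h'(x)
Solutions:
 h(x) = C1 + C2/x


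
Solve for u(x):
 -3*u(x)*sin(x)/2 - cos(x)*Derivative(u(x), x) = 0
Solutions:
 u(x) = C1*cos(x)^(3/2)


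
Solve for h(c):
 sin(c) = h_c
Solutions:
 h(c) = C1 - cos(c)


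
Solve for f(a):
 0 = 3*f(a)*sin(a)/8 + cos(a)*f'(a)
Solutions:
 f(a) = C1*cos(a)^(3/8)


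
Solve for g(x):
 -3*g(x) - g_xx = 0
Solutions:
 g(x) = C1*sin(sqrt(3)*x) + C2*cos(sqrt(3)*x)


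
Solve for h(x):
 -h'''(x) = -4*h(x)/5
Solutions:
 h(x) = C3*exp(10^(2/3)*x/5) + (C1*sin(10^(2/3)*sqrt(3)*x/10) + C2*cos(10^(2/3)*sqrt(3)*x/10))*exp(-10^(2/3)*x/10)


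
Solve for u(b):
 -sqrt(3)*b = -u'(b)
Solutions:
 u(b) = C1 + sqrt(3)*b^2/2


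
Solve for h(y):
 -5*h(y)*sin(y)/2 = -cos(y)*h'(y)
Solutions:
 h(y) = C1/cos(y)^(5/2)


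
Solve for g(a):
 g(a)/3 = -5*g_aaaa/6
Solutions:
 g(a) = (C1*sin(10^(3/4)*a/10) + C2*cos(10^(3/4)*a/10))*exp(-10^(3/4)*a/10) + (C3*sin(10^(3/4)*a/10) + C4*cos(10^(3/4)*a/10))*exp(10^(3/4)*a/10)


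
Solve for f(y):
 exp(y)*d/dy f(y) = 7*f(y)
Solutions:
 f(y) = C1*exp(-7*exp(-y))


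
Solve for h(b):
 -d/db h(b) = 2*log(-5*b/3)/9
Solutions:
 h(b) = C1 - 2*b*log(-b)/9 + 2*b*(-log(5) + 1 + log(3))/9


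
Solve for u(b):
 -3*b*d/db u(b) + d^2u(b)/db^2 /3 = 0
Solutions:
 u(b) = C1 + C2*erfi(3*sqrt(2)*b/2)


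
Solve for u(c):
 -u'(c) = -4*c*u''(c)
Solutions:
 u(c) = C1 + C2*c^(5/4)


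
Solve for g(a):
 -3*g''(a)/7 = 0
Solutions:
 g(a) = C1 + C2*a


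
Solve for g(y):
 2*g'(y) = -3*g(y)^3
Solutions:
 g(y) = -sqrt(-1/(C1 - 3*y))
 g(y) = sqrt(-1/(C1 - 3*y))


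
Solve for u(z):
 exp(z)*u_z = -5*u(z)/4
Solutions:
 u(z) = C1*exp(5*exp(-z)/4)


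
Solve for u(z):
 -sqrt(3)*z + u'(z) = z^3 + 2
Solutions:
 u(z) = C1 + z^4/4 + sqrt(3)*z^2/2 + 2*z


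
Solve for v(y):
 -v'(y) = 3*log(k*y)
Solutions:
 v(y) = C1 - 3*y*log(k*y) + 3*y


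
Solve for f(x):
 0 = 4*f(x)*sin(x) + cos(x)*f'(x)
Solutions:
 f(x) = C1*cos(x)^4


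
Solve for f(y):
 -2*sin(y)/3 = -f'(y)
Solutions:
 f(y) = C1 - 2*cos(y)/3


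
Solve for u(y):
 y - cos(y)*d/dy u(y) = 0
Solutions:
 u(y) = C1 + Integral(y/cos(y), y)


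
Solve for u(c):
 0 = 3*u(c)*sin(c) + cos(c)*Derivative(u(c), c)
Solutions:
 u(c) = C1*cos(c)^3


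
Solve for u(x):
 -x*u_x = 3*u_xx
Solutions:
 u(x) = C1 + C2*erf(sqrt(6)*x/6)


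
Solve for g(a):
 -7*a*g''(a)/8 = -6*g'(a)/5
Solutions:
 g(a) = C1 + C2*a^(83/35)


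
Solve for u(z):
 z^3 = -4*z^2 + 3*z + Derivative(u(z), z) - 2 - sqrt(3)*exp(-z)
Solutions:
 u(z) = C1 + z^4/4 + 4*z^3/3 - 3*z^2/2 + 2*z - sqrt(3)*exp(-z)


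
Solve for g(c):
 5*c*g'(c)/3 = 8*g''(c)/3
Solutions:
 g(c) = C1 + C2*erfi(sqrt(5)*c/4)


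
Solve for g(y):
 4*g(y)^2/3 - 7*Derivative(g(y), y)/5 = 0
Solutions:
 g(y) = -21/(C1 + 20*y)


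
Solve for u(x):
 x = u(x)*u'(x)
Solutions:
 u(x) = -sqrt(C1 + x^2)
 u(x) = sqrt(C1 + x^2)


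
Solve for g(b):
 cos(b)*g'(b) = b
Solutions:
 g(b) = C1 + Integral(b/cos(b), b)


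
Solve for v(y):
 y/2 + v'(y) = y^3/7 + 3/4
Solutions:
 v(y) = C1 + y^4/28 - y^2/4 + 3*y/4


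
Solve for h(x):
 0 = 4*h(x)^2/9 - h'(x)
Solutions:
 h(x) = -9/(C1 + 4*x)


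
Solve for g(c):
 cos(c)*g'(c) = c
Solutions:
 g(c) = C1 + Integral(c/cos(c), c)


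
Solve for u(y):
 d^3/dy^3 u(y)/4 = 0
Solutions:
 u(y) = C1 + C2*y + C3*y^2


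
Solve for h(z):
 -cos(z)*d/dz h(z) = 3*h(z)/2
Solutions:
 h(z) = C1*(sin(z) - 1)^(3/4)/(sin(z) + 1)^(3/4)


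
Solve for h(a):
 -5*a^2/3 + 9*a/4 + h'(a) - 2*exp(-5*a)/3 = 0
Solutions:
 h(a) = C1 + 5*a^3/9 - 9*a^2/8 - 2*exp(-5*a)/15


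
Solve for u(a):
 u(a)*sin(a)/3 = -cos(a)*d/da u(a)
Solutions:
 u(a) = C1*cos(a)^(1/3)


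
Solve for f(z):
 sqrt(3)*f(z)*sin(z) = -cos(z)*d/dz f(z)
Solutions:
 f(z) = C1*cos(z)^(sqrt(3))


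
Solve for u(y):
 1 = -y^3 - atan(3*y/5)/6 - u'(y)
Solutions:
 u(y) = C1 - y^4/4 - y*atan(3*y/5)/6 - y + 5*log(9*y^2 + 25)/36


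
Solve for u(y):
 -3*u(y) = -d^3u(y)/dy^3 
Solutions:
 u(y) = C3*exp(3^(1/3)*y) + (C1*sin(3^(5/6)*y/2) + C2*cos(3^(5/6)*y/2))*exp(-3^(1/3)*y/2)


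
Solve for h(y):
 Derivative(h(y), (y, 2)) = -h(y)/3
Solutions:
 h(y) = C1*sin(sqrt(3)*y/3) + C2*cos(sqrt(3)*y/3)


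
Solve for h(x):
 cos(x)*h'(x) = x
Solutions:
 h(x) = C1 + Integral(x/cos(x), x)


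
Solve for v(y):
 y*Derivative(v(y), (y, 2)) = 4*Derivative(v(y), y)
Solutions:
 v(y) = C1 + C2*y^5


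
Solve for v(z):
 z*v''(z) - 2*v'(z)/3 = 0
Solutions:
 v(z) = C1 + C2*z^(5/3)


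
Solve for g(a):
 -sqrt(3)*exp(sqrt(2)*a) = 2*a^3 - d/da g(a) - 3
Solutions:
 g(a) = C1 + a^4/2 - 3*a + sqrt(6)*exp(sqrt(2)*a)/2


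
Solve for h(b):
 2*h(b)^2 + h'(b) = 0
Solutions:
 h(b) = 1/(C1 + 2*b)


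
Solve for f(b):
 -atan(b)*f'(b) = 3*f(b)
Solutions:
 f(b) = C1*exp(-3*Integral(1/atan(b), b))


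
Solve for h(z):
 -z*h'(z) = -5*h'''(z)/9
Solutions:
 h(z) = C1 + Integral(C2*airyai(15^(2/3)*z/5) + C3*airybi(15^(2/3)*z/5), z)


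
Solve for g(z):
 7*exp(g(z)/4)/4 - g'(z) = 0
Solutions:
 g(z) = 4*log(-1/(C1 + 7*z)) + 16*log(2)


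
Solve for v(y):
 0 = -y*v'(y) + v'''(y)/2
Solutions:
 v(y) = C1 + Integral(C2*airyai(2^(1/3)*y) + C3*airybi(2^(1/3)*y), y)


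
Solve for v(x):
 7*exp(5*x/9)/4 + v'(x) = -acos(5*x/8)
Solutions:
 v(x) = C1 - x*acos(5*x/8) + sqrt(64 - 25*x^2)/5 - 63*exp(5*x/9)/20


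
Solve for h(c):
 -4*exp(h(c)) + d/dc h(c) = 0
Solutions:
 h(c) = log(-1/(C1 + 4*c))


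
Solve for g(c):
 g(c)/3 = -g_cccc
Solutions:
 g(c) = (C1*sin(sqrt(2)*3^(3/4)*c/6) + C2*cos(sqrt(2)*3^(3/4)*c/6))*exp(-sqrt(2)*3^(3/4)*c/6) + (C3*sin(sqrt(2)*3^(3/4)*c/6) + C4*cos(sqrt(2)*3^(3/4)*c/6))*exp(sqrt(2)*3^(3/4)*c/6)


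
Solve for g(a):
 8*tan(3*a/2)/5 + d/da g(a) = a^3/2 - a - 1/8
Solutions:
 g(a) = C1 + a^4/8 - a^2/2 - a/8 + 16*log(cos(3*a/2))/15


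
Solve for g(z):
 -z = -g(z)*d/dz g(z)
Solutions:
 g(z) = -sqrt(C1 + z^2)
 g(z) = sqrt(C1 + z^2)


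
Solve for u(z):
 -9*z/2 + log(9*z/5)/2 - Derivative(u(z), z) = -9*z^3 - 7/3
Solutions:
 u(z) = C1 + 9*z^4/4 - 9*z^2/4 + z*log(z)/2 - z*log(5)/2 + z*log(3) + 11*z/6


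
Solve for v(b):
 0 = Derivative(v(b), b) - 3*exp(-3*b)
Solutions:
 v(b) = C1 - exp(-3*b)


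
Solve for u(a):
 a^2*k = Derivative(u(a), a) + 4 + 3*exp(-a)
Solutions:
 u(a) = C1 + a^3*k/3 - 4*a + 3*exp(-a)


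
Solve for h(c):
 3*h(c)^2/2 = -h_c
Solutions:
 h(c) = 2/(C1 + 3*c)


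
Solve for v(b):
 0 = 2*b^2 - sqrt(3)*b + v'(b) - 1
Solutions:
 v(b) = C1 - 2*b^3/3 + sqrt(3)*b^2/2 + b


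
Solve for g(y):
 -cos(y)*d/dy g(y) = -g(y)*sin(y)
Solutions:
 g(y) = C1/cos(y)


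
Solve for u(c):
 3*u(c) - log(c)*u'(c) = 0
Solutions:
 u(c) = C1*exp(3*li(c))


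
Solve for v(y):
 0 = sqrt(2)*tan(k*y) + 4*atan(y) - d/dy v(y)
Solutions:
 v(y) = C1 + 4*y*atan(y) + sqrt(2)*Piecewise((-log(cos(k*y))/k, Ne(k, 0)), (0, True)) - 2*log(y^2 + 1)


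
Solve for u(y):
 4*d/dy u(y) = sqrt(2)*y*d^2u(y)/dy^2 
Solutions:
 u(y) = C1 + C2*y^(1 + 2*sqrt(2))


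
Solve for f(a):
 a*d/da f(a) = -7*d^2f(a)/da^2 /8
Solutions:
 f(a) = C1 + C2*erf(2*sqrt(7)*a/7)


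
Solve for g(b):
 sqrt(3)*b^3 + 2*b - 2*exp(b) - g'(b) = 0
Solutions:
 g(b) = C1 + sqrt(3)*b^4/4 + b^2 - 2*exp(b)


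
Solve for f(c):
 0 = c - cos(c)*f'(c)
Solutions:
 f(c) = C1 + Integral(c/cos(c), c)


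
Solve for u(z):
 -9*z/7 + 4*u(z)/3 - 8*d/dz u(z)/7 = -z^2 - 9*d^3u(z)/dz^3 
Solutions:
 u(z) = C1*exp(2^(1/3)*z*(4*2^(1/3)/(sqrt(191793)/441 + 1)^(1/3) + 21*(sqrt(191793)/441 + 1)^(1/3))/126)*sin(sqrt(3)*z*(-21*(2*sqrt(191793)/441 + 2)^(1/3) + 8/(2*sqrt(191793)/441 + 2)^(1/3))/126) + C2*exp(2^(1/3)*z*(4*2^(1/3)/(sqrt(191793)/441 + 1)^(1/3) + 21*(sqrt(191793)/441 + 1)^(1/3))/126)*cos(sqrt(3)*z*(-21*(2*sqrt(191793)/441 + 2)^(1/3) + 8/(2*sqrt(191793)/441 + 2)^(1/3))/126) + C3*exp(-2^(1/3)*z*(4*2^(1/3)/(sqrt(191793)/441 + 1)^(1/3) + 21*(sqrt(191793)/441 + 1)^(1/3))/63) - 3*z^2/4 - 9*z/28 - 27/98


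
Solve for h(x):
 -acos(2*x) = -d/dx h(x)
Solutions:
 h(x) = C1 + x*acos(2*x) - sqrt(1 - 4*x^2)/2


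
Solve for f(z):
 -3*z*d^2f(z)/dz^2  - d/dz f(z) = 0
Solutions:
 f(z) = C1 + C2*z^(2/3)


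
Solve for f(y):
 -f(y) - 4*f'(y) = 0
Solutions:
 f(y) = C1*exp(-y/4)


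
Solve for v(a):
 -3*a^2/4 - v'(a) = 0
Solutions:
 v(a) = C1 - a^3/4


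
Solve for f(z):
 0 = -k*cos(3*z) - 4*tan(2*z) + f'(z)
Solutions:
 f(z) = C1 + k*sin(3*z)/3 - 2*log(cos(2*z))


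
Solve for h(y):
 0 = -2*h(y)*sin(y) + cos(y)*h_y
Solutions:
 h(y) = C1/cos(y)^2


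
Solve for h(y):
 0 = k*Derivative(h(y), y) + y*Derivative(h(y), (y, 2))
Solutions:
 h(y) = C1 + y^(1 - re(k))*(C2*sin(log(y)*Abs(im(k))) + C3*cos(log(y)*im(k)))


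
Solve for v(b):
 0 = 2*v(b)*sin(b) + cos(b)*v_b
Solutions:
 v(b) = C1*cos(b)^2


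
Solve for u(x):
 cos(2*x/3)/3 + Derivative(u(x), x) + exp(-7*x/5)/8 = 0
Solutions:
 u(x) = C1 - sin(2*x/3)/2 + 5*exp(-7*x/5)/56


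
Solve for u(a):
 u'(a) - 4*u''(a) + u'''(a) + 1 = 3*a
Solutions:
 u(a) = C1 + C2*exp(a*(2 - sqrt(3))) + C3*exp(a*(sqrt(3) + 2)) + 3*a^2/2 + 11*a


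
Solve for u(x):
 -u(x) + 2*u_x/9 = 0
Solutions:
 u(x) = C1*exp(9*x/2)


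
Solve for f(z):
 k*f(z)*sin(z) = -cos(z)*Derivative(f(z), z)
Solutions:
 f(z) = C1*exp(k*log(cos(z)))


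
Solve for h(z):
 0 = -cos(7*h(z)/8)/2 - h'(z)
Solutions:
 z/2 - 4*log(sin(7*h(z)/8) - 1)/7 + 4*log(sin(7*h(z)/8) + 1)/7 = C1


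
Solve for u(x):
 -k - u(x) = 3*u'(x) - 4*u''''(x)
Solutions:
 u(x) = C1*exp(x*(-4 - (1 + 3*sqrt(57))^(1/3) + 8/(1 + 3*sqrt(57))^(1/3))/12)*sin(sqrt(3)*x*(8/(1 + 3*sqrt(57))^(1/3) + (1 + 3*sqrt(57))^(1/3))/12) + C2*exp(x*(-4 - (1 + 3*sqrt(57))^(1/3) + 8/(1 + 3*sqrt(57))^(1/3))/12)*cos(sqrt(3)*x*(8/(1 + 3*sqrt(57))^(1/3) + (1 + 3*sqrt(57))^(1/3))/12) + C3*exp(x) + C4*exp(x*(-8/(1 + 3*sqrt(57))^(1/3) - 2 + (1 + 3*sqrt(57))^(1/3))/6) - k


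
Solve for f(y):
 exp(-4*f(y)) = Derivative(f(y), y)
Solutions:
 f(y) = log(-I*(C1 + 4*y)^(1/4))
 f(y) = log(I*(C1 + 4*y)^(1/4))
 f(y) = log(-(C1 + 4*y)^(1/4))
 f(y) = log(C1 + 4*y)/4


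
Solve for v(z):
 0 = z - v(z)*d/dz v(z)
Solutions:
 v(z) = -sqrt(C1 + z^2)
 v(z) = sqrt(C1 + z^2)


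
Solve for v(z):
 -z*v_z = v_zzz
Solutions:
 v(z) = C1 + Integral(C2*airyai(-z) + C3*airybi(-z), z)


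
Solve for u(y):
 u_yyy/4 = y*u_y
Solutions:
 u(y) = C1 + Integral(C2*airyai(2^(2/3)*y) + C3*airybi(2^(2/3)*y), y)


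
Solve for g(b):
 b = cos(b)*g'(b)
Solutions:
 g(b) = C1 + Integral(b/cos(b), b)


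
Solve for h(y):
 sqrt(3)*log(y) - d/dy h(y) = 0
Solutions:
 h(y) = C1 + sqrt(3)*y*log(y) - sqrt(3)*y


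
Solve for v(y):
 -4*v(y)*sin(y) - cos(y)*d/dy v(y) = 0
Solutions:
 v(y) = C1*cos(y)^4


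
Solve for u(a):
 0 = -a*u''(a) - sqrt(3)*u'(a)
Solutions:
 u(a) = C1 + C2*a^(1 - sqrt(3))


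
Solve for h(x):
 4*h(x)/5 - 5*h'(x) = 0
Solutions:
 h(x) = C1*exp(4*x/25)


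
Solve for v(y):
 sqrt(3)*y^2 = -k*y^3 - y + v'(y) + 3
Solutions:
 v(y) = C1 + k*y^4/4 + sqrt(3)*y^3/3 + y^2/2 - 3*y


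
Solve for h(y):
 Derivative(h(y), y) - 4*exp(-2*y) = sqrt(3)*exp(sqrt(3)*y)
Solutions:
 h(y) = C1 + exp(sqrt(3)*y) - 2*exp(-2*y)


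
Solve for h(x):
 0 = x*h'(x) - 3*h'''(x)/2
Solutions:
 h(x) = C1 + Integral(C2*airyai(2^(1/3)*3^(2/3)*x/3) + C3*airybi(2^(1/3)*3^(2/3)*x/3), x)


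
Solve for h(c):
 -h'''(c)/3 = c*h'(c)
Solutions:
 h(c) = C1 + Integral(C2*airyai(-3^(1/3)*c) + C3*airybi(-3^(1/3)*c), c)


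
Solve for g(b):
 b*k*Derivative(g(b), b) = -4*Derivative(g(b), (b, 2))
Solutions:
 g(b) = Piecewise((-sqrt(2)*sqrt(pi)*C1*erf(sqrt(2)*b*sqrt(k)/4)/sqrt(k) - C2, (k > 0) | (k < 0)), (-C1*b - C2, True))


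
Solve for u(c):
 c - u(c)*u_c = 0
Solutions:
 u(c) = -sqrt(C1 + c^2)
 u(c) = sqrt(C1 + c^2)


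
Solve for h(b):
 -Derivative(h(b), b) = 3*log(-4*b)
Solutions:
 h(b) = C1 - 3*b*log(-b) + 3*b*(1 - 2*log(2))


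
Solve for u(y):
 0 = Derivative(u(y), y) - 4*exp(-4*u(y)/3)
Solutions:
 u(y) = 3*log(-I*(C1 + 16*y/3)^(1/4))
 u(y) = 3*log(I*(C1 + 16*y/3)^(1/4))
 u(y) = 3*log(-(C1 + 16*y/3)^(1/4))
 u(y) = 3*log(C1 + 16*y/3)/4


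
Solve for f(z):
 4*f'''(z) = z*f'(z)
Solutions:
 f(z) = C1 + Integral(C2*airyai(2^(1/3)*z/2) + C3*airybi(2^(1/3)*z/2), z)


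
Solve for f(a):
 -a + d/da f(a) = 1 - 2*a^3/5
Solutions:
 f(a) = C1 - a^4/10 + a^2/2 + a


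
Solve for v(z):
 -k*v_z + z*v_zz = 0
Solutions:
 v(z) = C1 + z^(re(k) + 1)*(C2*sin(log(z)*Abs(im(k))) + C3*cos(log(z)*im(k)))


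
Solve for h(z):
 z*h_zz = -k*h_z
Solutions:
 h(z) = C1 + z^(1 - re(k))*(C2*sin(log(z)*Abs(im(k))) + C3*cos(log(z)*im(k)))


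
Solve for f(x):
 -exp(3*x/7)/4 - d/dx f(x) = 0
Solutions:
 f(x) = C1 - 7*exp(3*x/7)/12


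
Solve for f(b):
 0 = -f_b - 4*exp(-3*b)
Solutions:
 f(b) = C1 + 4*exp(-3*b)/3


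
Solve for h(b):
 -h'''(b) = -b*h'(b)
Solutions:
 h(b) = C1 + Integral(C2*airyai(b) + C3*airybi(b), b)


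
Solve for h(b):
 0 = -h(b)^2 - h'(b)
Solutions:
 h(b) = 1/(C1 + b)


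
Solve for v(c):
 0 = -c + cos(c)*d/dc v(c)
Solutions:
 v(c) = C1 + Integral(c/cos(c), c)


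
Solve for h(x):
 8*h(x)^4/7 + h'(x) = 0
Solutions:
 h(x) = 7^(1/3)*(1/(C1 + 24*x))^(1/3)
 h(x) = 7^(1/3)*(-3^(2/3) - 3*3^(1/6)*I)*(1/(C1 + 8*x))^(1/3)/6
 h(x) = 7^(1/3)*(-3^(2/3) + 3*3^(1/6)*I)*(1/(C1 + 8*x))^(1/3)/6


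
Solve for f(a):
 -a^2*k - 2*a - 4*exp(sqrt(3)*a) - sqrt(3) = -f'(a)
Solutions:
 f(a) = C1 + a^3*k/3 + a^2 + sqrt(3)*a + 4*sqrt(3)*exp(sqrt(3)*a)/3


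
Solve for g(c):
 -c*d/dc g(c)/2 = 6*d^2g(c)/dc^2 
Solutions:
 g(c) = C1 + C2*erf(sqrt(6)*c/12)


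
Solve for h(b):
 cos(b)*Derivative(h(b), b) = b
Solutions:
 h(b) = C1 + Integral(b/cos(b), b)


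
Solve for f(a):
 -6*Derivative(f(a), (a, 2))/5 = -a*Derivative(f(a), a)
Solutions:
 f(a) = C1 + C2*erfi(sqrt(15)*a/6)


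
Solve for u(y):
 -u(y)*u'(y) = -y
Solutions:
 u(y) = -sqrt(C1 + y^2)
 u(y) = sqrt(C1 + y^2)


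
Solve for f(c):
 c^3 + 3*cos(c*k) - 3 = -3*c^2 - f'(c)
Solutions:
 f(c) = C1 - c^4/4 - c^3 + 3*c - 3*sin(c*k)/k


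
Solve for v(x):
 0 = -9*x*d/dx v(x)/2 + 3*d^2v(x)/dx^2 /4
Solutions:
 v(x) = C1 + C2*erfi(sqrt(3)*x)


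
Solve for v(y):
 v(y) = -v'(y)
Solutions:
 v(y) = C1*exp(-y)


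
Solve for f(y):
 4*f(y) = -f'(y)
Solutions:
 f(y) = C1*exp(-4*y)


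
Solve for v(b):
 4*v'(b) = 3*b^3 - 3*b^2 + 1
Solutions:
 v(b) = C1 + 3*b^4/16 - b^3/4 + b/4


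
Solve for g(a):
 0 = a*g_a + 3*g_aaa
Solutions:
 g(a) = C1 + Integral(C2*airyai(-3^(2/3)*a/3) + C3*airybi(-3^(2/3)*a/3), a)


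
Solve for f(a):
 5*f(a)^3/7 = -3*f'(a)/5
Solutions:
 f(a) = -sqrt(42)*sqrt(-1/(C1 - 25*a))/2
 f(a) = sqrt(42)*sqrt(-1/(C1 - 25*a))/2


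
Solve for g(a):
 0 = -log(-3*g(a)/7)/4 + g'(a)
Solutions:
 -4*Integral(1/(log(-_y) - log(7) + log(3)), (_y, g(a))) = C1 - a


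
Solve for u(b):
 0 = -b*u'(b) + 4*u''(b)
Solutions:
 u(b) = C1 + C2*erfi(sqrt(2)*b/4)


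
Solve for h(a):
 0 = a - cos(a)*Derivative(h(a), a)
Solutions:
 h(a) = C1 + Integral(a/cos(a), a)


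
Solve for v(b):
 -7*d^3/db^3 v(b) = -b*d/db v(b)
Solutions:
 v(b) = C1 + Integral(C2*airyai(7^(2/3)*b/7) + C3*airybi(7^(2/3)*b/7), b)


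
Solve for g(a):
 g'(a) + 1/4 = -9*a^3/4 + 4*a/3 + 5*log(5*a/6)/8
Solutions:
 g(a) = C1 - 9*a^4/16 + 2*a^2/3 + 5*a*log(a)/8 - 5*a*log(6)/8 - 7*a/8 + 5*a*log(5)/8


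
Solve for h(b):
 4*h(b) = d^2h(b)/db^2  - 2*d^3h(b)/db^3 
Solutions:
 h(b) = C1*exp(b*((12*sqrt(321) + 215)^(-1/3) + 2 + (12*sqrt(321) + 215)^(1/3))/12)*sin(sqrt(3)*b*(-(12*sqrt(321) + 215)^(1/3) + (12*sqrt(321) + 215)^(-1/3))/12) + C2*exp(b*((12*sqrt(321) + 215)^(-1/3) + 2 + (12*sqrt(321) + 215)^(1/3))/12)*cos(sqrt(3)*b*(-(12*sqrt(321) + 215)^(1/3) + (12*sqrt(321) + 215)^(-1/3))/12) + C3*exp(b*(-(12*sqrt(321) + 215)^(1/3) - 1/(12*sqrt(321) + 215)^(1/3) + 1)/6)


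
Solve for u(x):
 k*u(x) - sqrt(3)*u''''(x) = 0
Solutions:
 u(x) = C1*exp(-3^(7/8)*k^(1/4)*x/3) + C2*exp(3^(7/8)*k^(1/4)*x/3) + C3*exp(-3^(7/8)*I*k^(1/4)*x/3) + C4*exp(3^(7/8)*I*k^(1/4)*x/3)


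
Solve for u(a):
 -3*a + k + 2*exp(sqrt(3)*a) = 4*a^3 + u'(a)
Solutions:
 u(a) = C1 - a^4 - 3*a^2/2 + a*k + 2*sqrt(3)*exp(sqrt(3)*a)/3


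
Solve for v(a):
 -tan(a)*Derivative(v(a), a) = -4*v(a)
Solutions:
 v(a) = C1*sin(a)^4


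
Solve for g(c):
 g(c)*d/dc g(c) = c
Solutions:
 g(c) = -sqrt(C1 + c^2)
 g(c) = sqrt(C1 + c^2)


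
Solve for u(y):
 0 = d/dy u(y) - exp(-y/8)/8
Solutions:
 u(y) = C1 - 1/exp(y)^(1/8)


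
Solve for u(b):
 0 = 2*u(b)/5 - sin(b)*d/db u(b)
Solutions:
 u(b) = C1*(cos(b) - 1)^(1/5)/(cos(b) + 1)^(1/5)


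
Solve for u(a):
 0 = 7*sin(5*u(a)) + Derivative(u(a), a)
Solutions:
 u(a) = -acos((-C1 - exp(70*a))/(C1 - exp(70*a)))/5 + 2*pi/5
 u(a) = acos((-C1 - exp(70*a))/(C1 - exp(70*a)))/5


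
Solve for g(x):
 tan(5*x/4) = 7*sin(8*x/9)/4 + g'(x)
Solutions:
 g(x) = C1 - 4*log(cos(5*x/4))/5 + 63*cos(8*x/9)/32


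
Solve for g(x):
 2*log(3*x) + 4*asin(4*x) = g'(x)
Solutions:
 g(x) = C1 + 2*x*log(x) + 4*x*asin(4*x) - 2*x + 2*x*log(3) + sqrt(1 - 16*x^2)


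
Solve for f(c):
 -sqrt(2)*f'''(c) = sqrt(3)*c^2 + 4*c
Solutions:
 f(c) = C1 + C2*c + C3*c^2 - sqrt(6)*c^5/120 - sqrt(2)*c^4/12


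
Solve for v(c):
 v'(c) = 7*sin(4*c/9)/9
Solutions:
 v(c) = C1 - 7*cos(4*c/9)/4


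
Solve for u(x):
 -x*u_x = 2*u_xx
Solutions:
 u(x) = C1 + C2*erf(x/2)


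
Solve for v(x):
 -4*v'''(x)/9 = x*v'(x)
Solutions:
 v(x) = C1 + Integral(C2*airyai(-2^(1/3)*3^(2/3)*x/2) + C3*airybi(-2^(1/3)*3^(2/3)*x/2), x)


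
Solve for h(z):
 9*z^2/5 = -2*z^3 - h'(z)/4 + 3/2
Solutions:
 h(z) = C1 - 2*z^4 - 12*z^3/5 + 6*z


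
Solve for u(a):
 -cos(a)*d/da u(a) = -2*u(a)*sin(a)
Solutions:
 u(a) = C1/cos(a)^2


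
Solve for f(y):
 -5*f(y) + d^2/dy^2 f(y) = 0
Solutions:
 f(y) = C1*exp(-sqrt(5)*y) + C2*exp(sqrt(5)*y)


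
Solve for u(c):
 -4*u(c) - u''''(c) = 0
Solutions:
 u(c) = (C1*sin(c) + C2*cos(c))*exp(-c) + (C3*sin(c) + C4*cos(c))*exp(c)


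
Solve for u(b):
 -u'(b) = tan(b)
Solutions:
 u(b) = C1 + log(cos(b))


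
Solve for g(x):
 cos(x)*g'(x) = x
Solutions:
 g(x) = C1 + Integral(x/cos(x), x)


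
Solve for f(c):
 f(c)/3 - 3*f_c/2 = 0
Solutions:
 f(c) = C1*exp(2*c/9)


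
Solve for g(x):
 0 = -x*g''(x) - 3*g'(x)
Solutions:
 g(x) = C1 + C2/x^2


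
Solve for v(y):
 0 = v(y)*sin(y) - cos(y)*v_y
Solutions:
 v(y) = C1/cos(y)


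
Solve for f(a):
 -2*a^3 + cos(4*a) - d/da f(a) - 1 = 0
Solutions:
 f(a) = C1 - a^4/2 - a + sin(4*a)/4


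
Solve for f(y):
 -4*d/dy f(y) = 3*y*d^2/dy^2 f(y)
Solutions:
 f(y) = C1 + C2/y^(1/3)


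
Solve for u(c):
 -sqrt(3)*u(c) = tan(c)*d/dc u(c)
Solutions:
 u(c) = C1/sin(c)^(sqrt(3))


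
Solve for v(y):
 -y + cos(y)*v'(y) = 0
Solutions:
 v(y) = C1 + Integral(y/cos(y), y)


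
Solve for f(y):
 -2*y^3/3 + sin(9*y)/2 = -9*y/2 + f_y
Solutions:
 f(y) = C1 - y^4/6 + 9*y^2/4 - cos(9*y)/18


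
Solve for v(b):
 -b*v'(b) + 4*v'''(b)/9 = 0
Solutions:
 v(b) = C1 + Integral(C2*airyai(2^(1/3)*3^(2/3)*b/2) + C3*airybi(2^(1/3)*3^(2/3)*b/2), b)


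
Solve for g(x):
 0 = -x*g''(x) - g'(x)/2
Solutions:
 g(x) = C1 + C2*sqrt(x)


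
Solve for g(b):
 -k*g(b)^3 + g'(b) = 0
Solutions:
 g(b) = -sqrt(2)*sqrt(-1/(C1 + b*k))/2
 g(b) = sqrt(2)*sqrt(-1/(C1 + b*k))/2


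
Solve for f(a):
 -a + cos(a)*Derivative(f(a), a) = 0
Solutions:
 f(a) = C1 + Integral(a/cos(a), a)


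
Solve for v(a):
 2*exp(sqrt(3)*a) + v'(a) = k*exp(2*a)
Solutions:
 v(a) = C1 + k*exp(2*a)/2 - 2*sqrt(3)*exp(sqrt(3)*a)/3


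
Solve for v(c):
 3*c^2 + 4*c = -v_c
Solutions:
 v(c) = C1 - c^3 - 2*c^2


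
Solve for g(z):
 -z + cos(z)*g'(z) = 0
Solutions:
 g(z) = C1 + Integral(z/cos(z), z)


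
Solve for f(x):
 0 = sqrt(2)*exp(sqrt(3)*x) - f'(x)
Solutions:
 f(x) = C1 + sqrt(6)*exp(sqrt(3)*x)/3


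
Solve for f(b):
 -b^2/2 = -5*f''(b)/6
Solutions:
 f(b) = C1 + C2*b + b^4/20


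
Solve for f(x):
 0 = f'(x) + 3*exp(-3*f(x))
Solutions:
 f(x) = log(C1 - 9*x)/3
 f(x) = log((-3^(1/3) - 3^(5/6)*I)*(C1 - 3*x)^(1/3)/2)
 f(x) = log((-3^(1/3) + 3^(5/6)*I)*(C1 - 3*x)^(1/3)/2)


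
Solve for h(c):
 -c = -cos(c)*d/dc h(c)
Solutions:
 h(c) = C1 + Integral(c/cos(c), c)


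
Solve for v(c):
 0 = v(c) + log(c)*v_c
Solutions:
 v(c) = C1*exp(-li(c))


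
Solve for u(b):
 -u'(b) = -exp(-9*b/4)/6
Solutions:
 u(b) = C1 - 2*exp(-9*b/4)/27


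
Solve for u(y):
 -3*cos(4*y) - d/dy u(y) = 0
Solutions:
 u(y) = C1 - 3*sin(4*y)/4


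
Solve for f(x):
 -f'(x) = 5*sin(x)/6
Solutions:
 f(x) = C1 + 5*cos(x)/6


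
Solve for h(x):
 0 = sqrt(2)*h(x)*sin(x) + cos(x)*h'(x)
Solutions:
 h(x) = C1*cos(x)^(sqrt(2))


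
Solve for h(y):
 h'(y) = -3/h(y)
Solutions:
 h(y) = -sqrt(C1 - 6*y)
 h(y) = sqrt(C1 - 6*y)


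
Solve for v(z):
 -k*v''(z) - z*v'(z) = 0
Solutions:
 v(z) = C1 + C2*sqrt(k)*erf(sqrt(2)*z*sqrt(1/k)/2)


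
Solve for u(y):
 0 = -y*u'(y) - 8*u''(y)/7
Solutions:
 u(y) = C1 + C2*erf(sqrt(7)*y/4)


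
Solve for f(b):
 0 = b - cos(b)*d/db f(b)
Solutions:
 f(b) = C1 + Integral(b/cos(b), b)


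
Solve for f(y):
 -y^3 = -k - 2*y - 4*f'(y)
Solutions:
 f(y) = C1 - k*y/4 + y^4/16 - y^2/4


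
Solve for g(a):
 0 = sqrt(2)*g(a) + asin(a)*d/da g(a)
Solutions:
 g(a) = C1*exp(-sqrt(2)*Integral(1/asin(a), a))


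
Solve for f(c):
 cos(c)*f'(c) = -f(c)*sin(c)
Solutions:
 f(c) = C1*cos(c)


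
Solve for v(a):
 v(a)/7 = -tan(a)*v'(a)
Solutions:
 v(a) = C1/sin(a)^(1/7)


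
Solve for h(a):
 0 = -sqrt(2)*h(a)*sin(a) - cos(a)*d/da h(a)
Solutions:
 h(a) = C1*cos(a)^(sqrt(2))


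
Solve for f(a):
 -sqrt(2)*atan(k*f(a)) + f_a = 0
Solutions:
 Integral(1/atan(_y*k), (_y, f(a))) = C1 + sqrt(2)*a


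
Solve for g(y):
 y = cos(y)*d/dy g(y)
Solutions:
 g(y) = C1 + Integral(y/cos(y), y)


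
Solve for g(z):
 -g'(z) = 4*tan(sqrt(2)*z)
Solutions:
 g(z) = C1 + 2*sqrt(2)*log(cos(sqrt(2)*z))


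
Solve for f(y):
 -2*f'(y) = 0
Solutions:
 f(y) = C1


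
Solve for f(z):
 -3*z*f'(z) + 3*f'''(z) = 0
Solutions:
 f(z) = C1 + Integral(C2*airyai(z) + C3*airybi(z), z)


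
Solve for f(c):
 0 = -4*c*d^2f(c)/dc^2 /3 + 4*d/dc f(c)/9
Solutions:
 f(c) = C1 + C2*c^(4/3)


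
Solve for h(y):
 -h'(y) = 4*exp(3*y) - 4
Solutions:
 h(y) = C1 + 4*y - 4*exp(3*y)/3


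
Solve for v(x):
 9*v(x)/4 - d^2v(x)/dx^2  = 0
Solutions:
 v(x) = C1*exp(-3*x/2) + C2*exp(3*x/2)


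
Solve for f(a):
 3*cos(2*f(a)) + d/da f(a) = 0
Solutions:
 f(a) = -asin((C1 + exp(12*a))/(C1 - exp(12*a)))/2 + pi/2
 f(a) = asin((C1 + exp(12*a))/(C1 - exp(12*a)))/2


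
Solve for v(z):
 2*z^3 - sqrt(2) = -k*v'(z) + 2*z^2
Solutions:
 v(z) = C1 - z^4/(2*k) + 2*z^3/(3*k) + sqrt(2)*z/k


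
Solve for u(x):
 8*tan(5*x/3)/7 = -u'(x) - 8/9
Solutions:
 u(x) = C1 - 8*x/9 + 24*log(cos(5*x/3))/35


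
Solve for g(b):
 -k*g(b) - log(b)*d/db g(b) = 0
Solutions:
 g(b) = C1*exp(-k*li(b))


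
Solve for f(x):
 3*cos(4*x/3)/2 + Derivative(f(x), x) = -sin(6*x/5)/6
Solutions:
 f(x) = C1 - 9*sin(4*x/3)/8 + 5*cos(6*x/5)/36


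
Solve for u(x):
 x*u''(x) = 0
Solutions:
 u(x) = C1 + C2*x


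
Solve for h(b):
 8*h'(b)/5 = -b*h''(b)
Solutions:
 h(b) = C1 + C2/b^(3/5)


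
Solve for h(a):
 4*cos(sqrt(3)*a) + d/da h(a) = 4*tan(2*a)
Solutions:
 h(a) = C1 - 2*log(cos(2*a)) - 4*sqrt(3)*sin(sqrt(3)*a)/3


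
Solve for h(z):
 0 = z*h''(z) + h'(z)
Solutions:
 h(z) = C1 + C2*log(z)


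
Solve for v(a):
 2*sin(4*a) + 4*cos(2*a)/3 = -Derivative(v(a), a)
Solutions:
 v(a) = C1 - 2*sin(2*a)/3 + cos(4*a)/2


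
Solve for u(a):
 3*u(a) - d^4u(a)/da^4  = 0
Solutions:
 u(a) = C1*exp(-3^(1/4)*a) + C2*exp(3^(1/4)*a) + C3*sin(3^(1/4)*a) + C4*cos(3^(1/4)*a)


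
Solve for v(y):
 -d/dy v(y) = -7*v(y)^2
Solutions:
 v(y) = -1/(C1 + 7*y)


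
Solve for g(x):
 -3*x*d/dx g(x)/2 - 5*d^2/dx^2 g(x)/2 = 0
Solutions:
 g(x) = C1 + C2*erf(sqrt(30)*x/10)


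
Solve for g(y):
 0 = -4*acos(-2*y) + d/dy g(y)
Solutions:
 g(y) = C1 + 4*y*acos(-2*y) + 2*sqrt(1 - 4*y^2)


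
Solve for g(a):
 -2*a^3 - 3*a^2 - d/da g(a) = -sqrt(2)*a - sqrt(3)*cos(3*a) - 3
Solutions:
 g(a) = C1 - a^4/2 - a^3 + sqrt(2)*a^2/2 + 3*a + sqrt(3)*sin(3*a)/3


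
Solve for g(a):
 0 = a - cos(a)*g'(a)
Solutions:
 g(a) = C1 + Integral(a/cos(a), a)


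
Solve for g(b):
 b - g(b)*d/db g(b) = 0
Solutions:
 g(b) = -sqrt(C1 + b^2)
 g(b) = sqrt(C1 + b^2)


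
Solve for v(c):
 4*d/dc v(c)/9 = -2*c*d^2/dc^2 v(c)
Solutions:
 v(c) = C1 + C2*c^(7/9)


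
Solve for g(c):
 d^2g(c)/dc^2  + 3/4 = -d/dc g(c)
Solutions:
 g(c) = C1 + C2*exp(-c) - 3*c/4


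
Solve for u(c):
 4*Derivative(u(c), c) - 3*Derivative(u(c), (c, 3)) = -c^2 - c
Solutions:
 u(c) = C1 + C2*exp(-2*sqrt(3)*c/3) + C3*exp(2*sqrt(3)*c/3) - c^3/12 - c^2/8 - 3*c/8


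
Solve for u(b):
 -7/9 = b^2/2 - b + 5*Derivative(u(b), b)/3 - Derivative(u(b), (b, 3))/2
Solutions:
 u(b) = C1 + C2*exp(-sqrt(30)*b/3) + C3*exp(sqrt(30)*b/3) - b^3/10 + 3*b^2/10 - 97*b/150


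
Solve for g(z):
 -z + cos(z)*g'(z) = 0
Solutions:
 g(z) = C1 + Integral(z/cos(z), z)


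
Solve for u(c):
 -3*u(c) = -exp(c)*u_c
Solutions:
 u(c) = C1*exp(-3*exp(-c))


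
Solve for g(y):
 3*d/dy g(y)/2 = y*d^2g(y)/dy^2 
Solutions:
 g(y) = C1 + C2*y^(5/2)


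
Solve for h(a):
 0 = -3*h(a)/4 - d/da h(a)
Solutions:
 h(a) = C1*exp(-3*a/4)


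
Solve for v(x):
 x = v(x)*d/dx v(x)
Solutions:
 v(x) = -sqrt(C1 + x^2)
 v(x) = sqrt(C1 + x^2)


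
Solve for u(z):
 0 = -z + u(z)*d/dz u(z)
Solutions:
 u(z) = -sqrt(C1 + z^2)
 u(z) = sqrt(C1 + z^2)


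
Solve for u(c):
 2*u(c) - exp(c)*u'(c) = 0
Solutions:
 u(c) = C1*exp(-2*exp(-c))


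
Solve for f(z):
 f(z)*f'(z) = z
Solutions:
 f(z) = -sqrt(C1 + z^2)
 f(z) = sqrt(C1 + z^2)


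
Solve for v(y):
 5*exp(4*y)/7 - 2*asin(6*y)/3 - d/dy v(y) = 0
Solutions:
 v(y) = C1 - 2*y*asin(6*y)/3 - sqrt(1 - 36*y^2)/9 + 5*exp(4*y)/28


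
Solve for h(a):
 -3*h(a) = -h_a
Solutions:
 h(a) = C1*exp(3*a)


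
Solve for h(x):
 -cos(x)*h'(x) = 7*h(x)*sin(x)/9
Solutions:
 h(x) = C1*cos(x)^(7/9)


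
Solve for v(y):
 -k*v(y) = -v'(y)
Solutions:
 v(y) = C1*exp(k*y)


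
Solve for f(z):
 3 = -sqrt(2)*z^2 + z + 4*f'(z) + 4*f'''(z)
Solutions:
 f(z) = C1 + C2*sin(z) + C3*cos(z) + sqrt(2)*z^3/12 - z^2/8 - sqrt(2)*z/2 + 3*z/4


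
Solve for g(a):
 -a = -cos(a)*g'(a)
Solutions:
 g(a) = C1 + Integral(a/cos(a), a)


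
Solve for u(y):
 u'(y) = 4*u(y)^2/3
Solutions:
 u(y) = -3/(C1 + 4*y)


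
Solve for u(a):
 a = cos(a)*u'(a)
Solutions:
 u(a) = C1 + Integral(a/cos(a), a)


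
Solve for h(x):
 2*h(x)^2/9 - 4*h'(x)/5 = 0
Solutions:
 h(x) = -18/(C1 + 5*x)


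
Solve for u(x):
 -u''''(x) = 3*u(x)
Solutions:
 u(x) = (C1*sin(sqrt(2)*3^(1/4)*x/2) + C2*cos(sqrt(2)*3^(1/4)*x/2))*exp(-sqrt(2)*3^(1/4)*x/2) + (C3*sin(sqrt(2)*3^(1/4)*x/2) + C4*cos(sqrt(2)*3^(1/4)*x/2))*exp(sqrt(2)*3^(1/4)*x/2)


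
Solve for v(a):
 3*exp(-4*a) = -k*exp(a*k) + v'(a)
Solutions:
 v(a) = C1 + exp(a*k) - 3*exp(-4*a)/4


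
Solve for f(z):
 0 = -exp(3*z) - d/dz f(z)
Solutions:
 f(z) = C1 - exp(3*z)/3


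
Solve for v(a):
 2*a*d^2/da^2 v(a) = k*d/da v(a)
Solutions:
 v(a) = C1 + a^(re(k)/2 + 1)*(C2*sin(log(a)*Abs(im(k))/2) + C3*cos(log(a)*im(k)/2))


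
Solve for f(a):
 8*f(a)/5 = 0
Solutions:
 f(a) = 0


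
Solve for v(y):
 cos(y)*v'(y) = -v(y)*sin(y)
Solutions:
 v(y) = C1*cos(y)


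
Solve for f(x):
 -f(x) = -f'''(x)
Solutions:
 f(x) = C3*exp(x) + (C1*sin(sqrt(3)*x/2) + C2*cos(sqrt(3)*x/2))*exp(-x/2)


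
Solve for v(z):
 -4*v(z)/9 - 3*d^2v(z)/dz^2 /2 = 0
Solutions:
 v(z) = C1*sin(2*sqrt(6)*z/9) + C2*cos(2*sqrt(6)*z/9)


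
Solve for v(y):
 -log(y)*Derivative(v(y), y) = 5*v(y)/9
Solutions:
 v(y) = C1*exp(-5*li(y)/9)


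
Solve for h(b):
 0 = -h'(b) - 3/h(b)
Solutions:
 h(b) = -sqrt(C1 - 6*b)
 h(b) = sqrt(C1 - 6*b)


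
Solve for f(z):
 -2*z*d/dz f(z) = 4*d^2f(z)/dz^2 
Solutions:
 f(z) = C1 + C2*erf(z/2)


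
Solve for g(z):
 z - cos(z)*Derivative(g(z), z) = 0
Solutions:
 g(z) = C1 + Integral(z/cos(z), z)


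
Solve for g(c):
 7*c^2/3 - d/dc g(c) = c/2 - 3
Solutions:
 g(c) = C1 + 7*c^3/9 - c^2/4 + 3*c


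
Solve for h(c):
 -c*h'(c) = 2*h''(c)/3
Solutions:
 h(c) = C1 + C2*erf(sqrt(3)*c/2)


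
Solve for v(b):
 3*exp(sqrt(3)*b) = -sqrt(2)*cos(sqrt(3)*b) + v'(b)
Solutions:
 v(b) = C1 + sqrt(3)*exp(sqrt(3)*b) + sqrt(6)*sin(sqrt(3)*b)/3


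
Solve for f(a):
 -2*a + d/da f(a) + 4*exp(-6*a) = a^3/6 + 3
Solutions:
 f(a) = C1 + a^4/24 + a^2 + 3*a + 2*exp(-6*a)/3


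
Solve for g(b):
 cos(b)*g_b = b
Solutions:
 g(b) = C1 + Integral(b/cos(b), b)


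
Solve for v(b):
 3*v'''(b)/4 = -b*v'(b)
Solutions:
 v(b) = C1 + Integral(C2*airyai(-6^(2/3)*b/3) + C3*airybi(-6^(2/3)*b/3), b)


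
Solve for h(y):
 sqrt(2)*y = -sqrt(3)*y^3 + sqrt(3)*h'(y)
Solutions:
 h(y) = C1 + y^4/4 + sqrt(6)*y^2/6


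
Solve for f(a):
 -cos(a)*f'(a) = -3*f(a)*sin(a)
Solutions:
 f(a) = C1/cos(a)^3


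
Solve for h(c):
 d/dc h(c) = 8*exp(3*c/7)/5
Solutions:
 h(c) = C1 + 56*exp(3*c/7)/15


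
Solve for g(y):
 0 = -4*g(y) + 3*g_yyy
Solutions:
 g(y) = C3*exp(6^(2/3)*y/3) + (C1*sin(2^(2/3)*3^(1/6)*y/2) + C2*cos(2^(2/3)*3^(1/6)*y/2))*exp(-6^(2/3)*y/6)


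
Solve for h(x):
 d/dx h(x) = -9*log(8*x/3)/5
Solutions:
 h(x) = C1 - 9*x*log(x)/5 - 27*x*log(2)/5 + 9*x/5 + 9*x*log(3)/5


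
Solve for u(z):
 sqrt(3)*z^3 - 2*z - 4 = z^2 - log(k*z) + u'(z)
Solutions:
 u(z) = C1 + sqrt(3)*z^4/4 - z^3/3 - z^2 + z*log(k*z) - 5*z


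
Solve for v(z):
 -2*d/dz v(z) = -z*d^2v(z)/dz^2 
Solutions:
 v(z) = C1 + C2*z^3


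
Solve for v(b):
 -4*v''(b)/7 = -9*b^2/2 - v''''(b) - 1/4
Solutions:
 v(b) = C1 + C2*b + C3*exp(-2*sqrt(7)*b/7) + C4*exp(2*sqrt(7)*b/7) + 21*b^4/32 + 14*b^2


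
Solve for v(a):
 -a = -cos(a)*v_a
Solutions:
 v(a) = C1 + Integral(a/cos(a), a)


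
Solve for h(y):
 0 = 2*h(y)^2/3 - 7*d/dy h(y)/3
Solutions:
 h(y) = -7/(C1 + 2*y)


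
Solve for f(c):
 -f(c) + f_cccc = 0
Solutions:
 f(c) = C1*exp(-c) + C2*exp(c) + C3*sin(c) + C4*cos(c)


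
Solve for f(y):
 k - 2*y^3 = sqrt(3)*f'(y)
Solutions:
 f(y) = C1 + sqrt(3)*k*y/3 - sqrt(3)*y^4/6


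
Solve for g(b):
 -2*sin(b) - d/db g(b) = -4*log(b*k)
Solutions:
 g(b) = C1 + 4*b*log(b*k) - 4*b + 2*cos(b)


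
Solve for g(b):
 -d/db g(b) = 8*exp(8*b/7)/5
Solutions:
 g(b) = C1 - 7*exp(8*b/7)/5


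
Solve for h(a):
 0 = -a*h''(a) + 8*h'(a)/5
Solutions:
 h(a) = C1 + C2*a^(13/5)


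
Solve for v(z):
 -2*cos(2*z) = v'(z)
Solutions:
 v(z) = C1 - sin(2*z)


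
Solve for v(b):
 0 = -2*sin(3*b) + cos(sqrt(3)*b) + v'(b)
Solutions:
 v(b) = C1 - sqrt(3)*sin(sqrt(3)*b)/3 - 2*cos(3*b)/3


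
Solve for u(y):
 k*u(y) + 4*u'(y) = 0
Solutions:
 u(y) = C1*exp(-k*y/4)


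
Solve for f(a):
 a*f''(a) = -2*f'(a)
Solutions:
 f(a) = C1 + C2/a


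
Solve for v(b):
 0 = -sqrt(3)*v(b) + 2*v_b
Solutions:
 v(b) = C1*exp(sqrt(3)*b/2)


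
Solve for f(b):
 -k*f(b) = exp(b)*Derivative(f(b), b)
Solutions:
 f(b) = C1*exp(k*exp(-b))


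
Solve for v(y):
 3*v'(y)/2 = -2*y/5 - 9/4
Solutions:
 v(y) = C1 - 2*y^2/15 - 3*y/2


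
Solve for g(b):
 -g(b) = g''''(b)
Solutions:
 g(b) = (C1*sin(sqrt(2)*b/2) + C2*cos(sqrt(2)*b/2))*exp(-sqrt(2)*b/2) + (C3*sin(sqrt(2)*b/2) + C4*cos(sqrt(2)*b/2))*exp(sqrt(2)*b/2)


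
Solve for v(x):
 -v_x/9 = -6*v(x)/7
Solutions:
 v(x) = C1*exp(54*x/7)


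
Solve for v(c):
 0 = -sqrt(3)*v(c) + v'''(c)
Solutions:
 v(c) = C3*exp(3^(1/6)*c) + (C1*sin(3^(2/3)*c/2) + C2*cos(3^(2/3)*c/2))*exp(-3^(1/6)*c/2)


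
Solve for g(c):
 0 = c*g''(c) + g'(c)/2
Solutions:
 g(c) = C1 + C2*sqrt(c)


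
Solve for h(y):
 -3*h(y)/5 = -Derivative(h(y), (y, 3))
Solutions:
 h(y) = C3*exp(3^(1/3)*5^(2/3)*y/5) + (C1*sin(3^(5/6)*5^(2/3)*y/10) + C2*cos(3^(5/6)*5^(2/3)*y/10))*exp(-3^(1/3)*5^(2/3)*y/10)
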